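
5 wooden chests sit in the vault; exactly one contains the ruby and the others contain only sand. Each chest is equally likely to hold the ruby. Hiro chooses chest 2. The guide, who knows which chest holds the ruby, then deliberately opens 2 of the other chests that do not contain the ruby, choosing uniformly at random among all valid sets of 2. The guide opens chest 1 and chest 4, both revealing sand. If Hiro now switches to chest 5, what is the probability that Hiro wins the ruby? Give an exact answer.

2/5

Apply Bayes' rule, conditioning on where the ruby actually is.
If it is in either of chests 1 and 4 (prior 1/5 each): that chest was opened and seen not to hold the prize — ruled out; weight (1/5)·0 = 0 each.
If it is in chest 2 (prior 1/5): the guide has 6 equally likely choices, so probability 1/6; weight (1/5)·(1/6) = 1/30.
If it is in either of chests 3 and 5 (prior 1/5 each): the guide has 3 equally likely choices, so probability 1/3; weight (1/5)·(1/3) = 1/15 each.
The weights sum to 1/6.
So P(the ruby in chest 5 | the guide opened chest 1 and chest 4) = (1/15) / (1/6) = 2/5.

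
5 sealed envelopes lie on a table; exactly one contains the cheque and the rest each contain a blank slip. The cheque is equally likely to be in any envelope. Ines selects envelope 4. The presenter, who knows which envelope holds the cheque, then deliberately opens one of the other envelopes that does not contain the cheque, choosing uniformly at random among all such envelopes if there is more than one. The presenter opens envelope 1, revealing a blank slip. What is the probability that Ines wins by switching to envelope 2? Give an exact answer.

4/15

Consider each possible location of the cheque in turn.
If it is in envelope 1 (prior 1/5): the presenter opened envelope 1, so this case is ruled out; weight (1/5)·0 = 0.
If it is in any of envelopes 2, 3, and 5 (prior 1/5 each): the presenter has 3 equally likely choices, so probability 1/3; weight (1/5)·(1/3) = 1/15 each.
If it is in envelope 4 (prior 1/5): the presenter has 4 equally likely choices, so probability 1/4; weight (1/5)·(1/4) = 1/20.
The weights sum to 1/4.
So P(the cheque in envelope 2 | the presenter opened envelope 1) = (1/15) / (1/4) = 4/15.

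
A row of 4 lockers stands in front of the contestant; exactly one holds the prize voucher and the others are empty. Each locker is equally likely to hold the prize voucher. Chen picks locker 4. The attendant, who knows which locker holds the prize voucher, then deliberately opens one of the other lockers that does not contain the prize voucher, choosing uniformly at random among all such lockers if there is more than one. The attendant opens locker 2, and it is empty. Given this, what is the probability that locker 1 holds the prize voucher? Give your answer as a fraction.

3/8

Consider each possible location of the prize voucher in turn.
If it is in either of lockers 1 and 3 (prior 1/4 each): the attendant has 2 equally likely choices, so probability 1/2; weight (1/4)·(1/2) = 1/8 each.
If it is in locker 2 (prior 1/4): the attendant opened locker 2, so this case is ruled out; weight (1/4)·0 = 0.
If it is in locker 4 (prior 1/4): the attendant has 3 equally likely choices, so probability 1/3; weight (1/4)·(1/3) = 1/12.
The weights sum to 1/3.
So P(the prize voucher in locker 1 | the attendant opened locker 2) = (1/8) / (1/3) = 3/8.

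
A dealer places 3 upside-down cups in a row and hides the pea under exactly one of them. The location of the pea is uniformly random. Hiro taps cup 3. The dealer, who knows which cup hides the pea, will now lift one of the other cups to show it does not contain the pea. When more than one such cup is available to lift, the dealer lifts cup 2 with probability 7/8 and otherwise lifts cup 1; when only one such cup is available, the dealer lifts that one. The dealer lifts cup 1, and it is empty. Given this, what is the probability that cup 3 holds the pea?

1/9

Apply Bayes' rule, conditioning on where the pea actually is.
If it is under cup 1 (prior 1/3): the dealer opened cup 1, so this case is ruled out; weight (1/3)·0 = 0.
If it is under cup 2 (prior 1/3): only cup 1 is available, probability 1; weight (1/3)·1 = 1/3.
If it is under cup 3 (prior 1/3): cup 2 is available but not opened, probability 1/8; weight (1/3)·(1/8) = 1/24.
The weights sum to 3/8.
So P(the pea under cup 3 | the dealer opened cup 1) = (1/24) / (3/8) = 1/9.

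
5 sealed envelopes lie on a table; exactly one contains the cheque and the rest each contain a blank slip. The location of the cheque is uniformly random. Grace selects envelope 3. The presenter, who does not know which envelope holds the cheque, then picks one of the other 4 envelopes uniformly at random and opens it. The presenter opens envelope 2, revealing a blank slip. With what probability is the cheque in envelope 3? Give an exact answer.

1/4

Because the presenter chose which envelope to open without knowing where the cheque is, the choice is independent of the prize location. Learning that envelope 2 does not hold the cheque simply rules out that one location and leaves the remaining 4 envelopes still equally likely by symmetry.
So P(the cheque in envelope 3) = 1/4.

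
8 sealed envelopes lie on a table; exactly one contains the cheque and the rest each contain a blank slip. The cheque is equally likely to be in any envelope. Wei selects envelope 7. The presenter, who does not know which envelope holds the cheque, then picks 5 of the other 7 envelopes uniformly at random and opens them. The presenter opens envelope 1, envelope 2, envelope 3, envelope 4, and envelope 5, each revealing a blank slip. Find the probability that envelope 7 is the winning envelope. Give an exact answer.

Apply Bayes' rule, conditioning on where the cheque actually is.
If it is in any of envelopes 1, 2, 3, 4, and 5 (prior 1/8 each): that envelope was opened and seen not to hold the prize — ruled out; weight (1/8)·0 = 0 each.
If it is in any of envelopes 6, 7, and 8 (prior 1/8 each): the presenter picks exactly this set with probability 1/21 regardless, and none is the prize; weight (1/8)·(1/21) = 1/168 each.
The weights sum to 1/56.
So P(the cheque in envelope 7 | the presenter opened envelope 1, envelope 2, envelope 3, envelope 4, and envelope 5) = (1/168) / (1/56) = 1/3.

1/3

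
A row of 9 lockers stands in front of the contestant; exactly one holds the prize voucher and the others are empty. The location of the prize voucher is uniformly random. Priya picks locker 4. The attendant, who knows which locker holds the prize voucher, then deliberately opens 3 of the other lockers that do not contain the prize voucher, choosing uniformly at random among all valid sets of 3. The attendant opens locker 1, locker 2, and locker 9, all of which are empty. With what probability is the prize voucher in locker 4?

1/9

Apply Bayes' rule, conditioning on where the prize voucher actually is.
If it is in any of lockers 1, 2, and 9 (prior 1/9 each): that locker was opened and seen not to hold the prize — ruled out; weight (1/9)·0 = 0 each.
If it is in any of lockers 3, 5, 6, 7, and 8 (prior 1/9 each): the attendant has 35 equally likely choices, so probability 1/35; weight (1/9)·(1/35) = 1/315 each.
If it is in locker 4 (prior 1/9): the attendant has 56 equally likely choices, so probability 1/56; weight (1/9)·(1/56) = 1/504.
The weights sum to 1/56.
So P(the prize voucher in locker 4 | the attendant opened locker 1, locker 2, and locker 9) = (1/504) / (1/56) = 1/9.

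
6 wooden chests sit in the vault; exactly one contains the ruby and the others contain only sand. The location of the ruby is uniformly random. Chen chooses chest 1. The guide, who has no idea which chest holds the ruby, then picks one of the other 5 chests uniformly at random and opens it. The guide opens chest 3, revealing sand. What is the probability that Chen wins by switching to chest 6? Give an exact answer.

1/5

Condition on the true location of the ruby.
If it is in any of chests 1, 2, 4, 5, and 6 (prior 1/6 each): the guide picks chest 3 with probability 1/5 regardless, and it is not the prize; weight (1/6)·(1/5) = 1/30 each.
If it is in chest 3 (prior 1/6): the guide opened chest 3, so this case is ruled out; weight (1/6)·0 = 0.
The weights sum to 1/6.
So P(the ruby in chest 6 | the guide opened chest 3) = (1/30) / (1/6) = 1/5.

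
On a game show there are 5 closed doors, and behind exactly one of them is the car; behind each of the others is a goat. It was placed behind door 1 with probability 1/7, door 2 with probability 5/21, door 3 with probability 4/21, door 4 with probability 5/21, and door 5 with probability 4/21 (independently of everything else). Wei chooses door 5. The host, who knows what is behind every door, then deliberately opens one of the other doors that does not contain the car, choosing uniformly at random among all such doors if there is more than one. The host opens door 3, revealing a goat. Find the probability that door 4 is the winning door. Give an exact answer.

5/16

Apply Bayes' rule, conditioning on where the car actually is.
If it is behind door 1 (prior 1/7): the host has 3 equally likely choices, so probability 1/3; weight (1/7)·(1/3) = 1/21.
If it is behind either of doors 2 and 4 (prior 5/21 each): the host has 3 equally likely choices, so probability 1/3; weight (5/21)·(1/3) = 5/63 each.
If it is behind door 3 (prior 4/21): the host opened door 3, so this case is ruled out; weight (4/21)·0 = 0.
If it is behind door 5 (prior 4/21): the host has 4 equally likely choices, so probability 1/4; weight (4/21)·(1/4) = 1/21.
The weights sum to 16/63.
So P(the car behind door 4 | the host opened door 3) = (5/63) / (16/63) = 5/16.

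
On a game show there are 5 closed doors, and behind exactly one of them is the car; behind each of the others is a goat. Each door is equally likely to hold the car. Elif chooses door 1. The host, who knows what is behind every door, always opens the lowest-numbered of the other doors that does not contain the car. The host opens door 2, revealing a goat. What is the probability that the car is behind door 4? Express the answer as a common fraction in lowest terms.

1/4

Condition on the true location of the car.
If it is behind any of doors 1, 3, 4, and 5 (prior 1/5 each): door 2 is the lowest-numbered option available, probability 1; weight (1/5)·1 = 1/5 each.
If it is behind door 2 (prior 1/5): the host opened door 2, so this case is ruled out; weight (1/5)·0 = 0.
The weights sum to 4/5.
So P(the car behind door 4 | the host opened door 2) = (1/5) / (4/5) = 1/4.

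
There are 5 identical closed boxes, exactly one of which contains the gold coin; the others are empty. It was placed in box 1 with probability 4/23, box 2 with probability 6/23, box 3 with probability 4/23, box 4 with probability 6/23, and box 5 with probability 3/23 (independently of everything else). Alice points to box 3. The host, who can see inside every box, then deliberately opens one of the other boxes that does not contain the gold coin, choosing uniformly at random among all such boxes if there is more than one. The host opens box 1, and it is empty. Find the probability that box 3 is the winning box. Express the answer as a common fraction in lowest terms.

Apply Bayes' rule, conditioning on where the gold coin actually is.
If it is in box 1 (prior 4/23): the host opened box 1, so this case is ruled out; weight (4/23)·0 = 0.
If it is in either of boxes 2 and 4 (prior 6/23 each): the host has 3 equally likely choices, so probability 1/3; weight (6/23)·(1/3) = 2/23 each.
If it is in box 3 (prior 4/23): the host has 4 equally likely choices, so probability 1/4; weight (4/23)·(1/4) = 1/23.
If it is in box 5 (prior 3/23): the host has 3 equally likely choices, so probability 1/3; weight (3/23)·(1/3) = 1/23.
The weights sum to 6/23.
So P(the gold coin in box 3 | the host opened box 1) = (1/23) / (6/23) = 1/6.

1/6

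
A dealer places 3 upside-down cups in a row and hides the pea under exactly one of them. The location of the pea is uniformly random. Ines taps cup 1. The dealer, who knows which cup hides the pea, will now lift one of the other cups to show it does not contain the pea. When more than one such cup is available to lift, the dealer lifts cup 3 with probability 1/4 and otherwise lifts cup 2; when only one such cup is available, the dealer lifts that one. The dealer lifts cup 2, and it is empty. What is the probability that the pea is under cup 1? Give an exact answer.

Apply Bayes' rule, conditioning on where the pea actually is.
If it is under cup 1 (prior 1/3): cup 3 is available but not opened, probability 3/4; weight (1/3)·(3/4) = 1/4.
If it is under cup 2 (prior 1/3): the dealer opened cup 2, so this case is ruled out; weight (1/3)·0 = 0.
If it is under cup 3 (prior 1/3): only cup 2 is available, probability 1; weight (1/3)·1 = 1/3.
The weights sum to 7/12.
So P(the pea under cup 1 | the dealer opened cup 2) = (1/4) / (7/12) = 3/7.

3/7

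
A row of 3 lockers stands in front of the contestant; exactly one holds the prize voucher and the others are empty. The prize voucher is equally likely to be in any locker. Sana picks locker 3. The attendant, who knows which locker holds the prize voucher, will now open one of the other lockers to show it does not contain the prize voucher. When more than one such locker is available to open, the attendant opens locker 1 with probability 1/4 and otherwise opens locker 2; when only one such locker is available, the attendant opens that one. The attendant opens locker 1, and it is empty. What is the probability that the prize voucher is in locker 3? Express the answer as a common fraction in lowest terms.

Apply Bayes' rule, conditioning on where the prize voucher actually is.
If it is in locker 1 (prior 1/3): the attendant opened locker 1, so this case is ruled out; weight (1/3)·0 = 0.
If it is in locker 2 (prior 1/3): only locker 1 is available, probability 1; weight (1/3)·1 = 1/3.
If it is in locker 3 (prior 1/3): locker 1 is available, opened with probability 1/4; weight (1/3)·(1/4) = 1/12.
The weights sum to 5/12.
So P(the prize voucher in locker 3 | the attendant opened locker 1) = (1/12) / (5/12) = 1/5.

1/5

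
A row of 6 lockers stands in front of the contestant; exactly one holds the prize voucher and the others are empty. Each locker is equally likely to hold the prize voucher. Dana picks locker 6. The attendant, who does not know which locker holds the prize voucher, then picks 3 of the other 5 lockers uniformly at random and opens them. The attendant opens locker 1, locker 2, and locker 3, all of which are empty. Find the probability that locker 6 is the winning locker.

Consider each possible location of the prize voucher in turn.
If it is in any of lockers 1, 2, and 3 (prior 1/6 each): that locker was opened and seen not to hold the prize — ruled out; weight (1/6)·0 = 0 each.
If it is in any of lockers 4, 5, and 6 (prior 1/6 each): the attendant picks exactly this set with probability 1/10 regardless, and none is the prize; weight (1/6)·(1/10) = 1/60 each.
The weights sum to 1/20.
So P(the prize voucher in locker 6 | the attendant opened locker 1, locker 2, and locker 3) = (1/60) / (1/20) = 1/3.

1/3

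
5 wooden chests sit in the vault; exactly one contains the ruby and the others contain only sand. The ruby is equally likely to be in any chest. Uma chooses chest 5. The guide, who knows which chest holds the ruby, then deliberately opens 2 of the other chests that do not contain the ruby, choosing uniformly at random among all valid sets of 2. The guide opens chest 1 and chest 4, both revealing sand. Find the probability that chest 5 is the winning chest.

Apply Bayes' rule, conditioning on where the ruby actually is.
If it is in either of chests 1 and 4 (prior 1/5 each): that chest was opened and seen not to hold the prize — ruled out; weight (1/5)·0 = 0 each.
If it is in either of chests 2 and 3 (prior 1/5 each): the guide has 3 equally likely choices, so probability 1/3; weight (1/5)·(1/3) = 1/15 each.
If it is in chest 5 (prior 1/5): the guide has 6 equally likely choices, so probability 1/6; weight (1/5)·(1/6) = 1/30.
The weights sum to 1/6.
So P(the ruby in chest 5 | the guide opened chest 1 and chest 4) = (1/30) / (1/6) = 1/5.

1/5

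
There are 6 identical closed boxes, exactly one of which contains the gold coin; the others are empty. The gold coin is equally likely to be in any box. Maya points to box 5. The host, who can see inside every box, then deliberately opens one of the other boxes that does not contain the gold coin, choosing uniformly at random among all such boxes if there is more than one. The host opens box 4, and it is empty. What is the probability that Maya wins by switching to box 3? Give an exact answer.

5/24

Apply Bayes' rule, conditioning on where the gold coin actually is.
If it is in any of boxes 1, 2, 3, and 6 (prior 1/6 each): the host has 4 equally likely choices, so probability 1/4; weight (1/6)·(1/4) = 1/24 each.
If it is in box 4 (prior 1/6): the host opened box 4, so this case is ruled out; weight (1/6)·0 = 0.
If it is in box 5 (prior 1/6): the host has 5 equally likely choices, so probability 1/5; weight (1/6)·(1/5) = 1/30.
The weights sum to 1/5.
So P(the gold coin in box 3 | the host opened box 4) = (1/24) / (1/5) = 5/24.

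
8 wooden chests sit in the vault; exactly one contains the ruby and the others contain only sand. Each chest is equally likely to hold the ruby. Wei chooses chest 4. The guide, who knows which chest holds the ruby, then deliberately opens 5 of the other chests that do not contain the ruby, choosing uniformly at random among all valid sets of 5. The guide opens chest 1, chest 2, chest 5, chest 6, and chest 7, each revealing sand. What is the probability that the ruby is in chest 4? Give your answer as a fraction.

1/8

Condition on the true location of the ruby.
If it is in any of chests 1, 2, 5, 6, and 7 (prior 1/8 each): that chest was opened and seen not to hold the prize — ruled out; weight (1/8)·0 = 0 each.
If it is in either of chests 3 and 8 (prior 1/8 each): the guide has 6 equally likely choices, so probability 1/6; weight (1/8)·(1/6) = 1/48 each.
If it is in chest 4 (prior 1/8): the guide has 21 equally likely choices, so probability 1/21; weight (1/8)·(1/21) = 1/168.
The weights sum to 1/21.
So P(the ruby in chest 4 | the guide opened chest 1, chest 2, chest 5, chest 6, and chest 7) = (1/168) / (1/21) = 1/8.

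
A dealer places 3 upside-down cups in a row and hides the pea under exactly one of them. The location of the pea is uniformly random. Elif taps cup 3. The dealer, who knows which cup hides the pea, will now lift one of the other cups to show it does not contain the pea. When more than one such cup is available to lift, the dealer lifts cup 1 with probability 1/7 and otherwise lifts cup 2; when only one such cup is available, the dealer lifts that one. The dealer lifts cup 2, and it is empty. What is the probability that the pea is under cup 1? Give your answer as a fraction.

Apply Bayes' rule, conditioning on where the pea actually is.
If it is under cup 1 (prior 1/3): only cup 2 is available, probability 1; weight (1/3)·1 = 1/3.
If it is under cup 2 (prior 1/3): the dealer opened cup 2, so this case is ruled out; weight (1/3)·0 = 0.
If it is under cup 3 (prior 1/3): cup 1 is available but not opened, probability 6/7; weight (1/3)·(6/7) = 2/7.
The weights sum to 13/21.
So P(the pea under cup 1 | the dealer opened cup 2) = (1/3) / (13/21) = 7/13.

7/13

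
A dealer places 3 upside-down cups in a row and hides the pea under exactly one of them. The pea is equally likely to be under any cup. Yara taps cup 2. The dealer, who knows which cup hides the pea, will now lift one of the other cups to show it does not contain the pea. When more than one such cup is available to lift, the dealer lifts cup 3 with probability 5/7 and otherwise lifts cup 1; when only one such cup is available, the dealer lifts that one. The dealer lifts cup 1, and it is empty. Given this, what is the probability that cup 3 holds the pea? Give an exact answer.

Condition on the true location of the pea.
If it is under cup 1 (prior 1/3): the dealer opened cup 1, so this case is ruled out; weight (1/3)·0 = 0.
If it is under cup 2 (prior 1/3): cup 3 is available but not opened, probability 2/7; weight (1/3)·(2/7) = 2/21.
If it is under cup 3 (prior 1/3): only cup 1 is available, probability 1; weight (1/3)·1 = 1/3.
The weights sum to 3/7.
So P(the pea under cup 3 | the dealer opened cup 1) = (1/3) / (3/7) = 7/9.

7/9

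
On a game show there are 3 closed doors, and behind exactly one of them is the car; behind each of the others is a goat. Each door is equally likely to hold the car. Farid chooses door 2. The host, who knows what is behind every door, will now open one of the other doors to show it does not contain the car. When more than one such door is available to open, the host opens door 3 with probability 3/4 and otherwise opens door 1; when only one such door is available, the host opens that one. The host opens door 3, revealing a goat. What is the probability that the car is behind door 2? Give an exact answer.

Condition on the true location of the car.
If it is behind door 1 (prior 1/3): only door 3 is available, probability 1; weight (1/3)·1 = 1/3.
If it is behind door 2 (prior 1/3): door 3 is available, opened with probability 3/4; weight (1/3)·(3/4) = 1/4.
If it is behind door 3 (prior 1/3): the host opened door 3, so this case is ruled out; weight (1/3)·0 = 0.
The weights sum to 7/12.
So P(the car behind door 2 | the host opened door 3) = (1/4) / (7/12) = 3/7.

3/7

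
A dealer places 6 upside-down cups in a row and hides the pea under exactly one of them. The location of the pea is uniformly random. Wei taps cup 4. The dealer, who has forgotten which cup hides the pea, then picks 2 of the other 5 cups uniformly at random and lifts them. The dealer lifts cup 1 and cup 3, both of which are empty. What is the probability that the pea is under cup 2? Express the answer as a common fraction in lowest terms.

1/4

Consider each possible location of the pea in turn.
If it is under either of cups 1 and 3 (prior 1/6 each): that cup was opened and seen not to hold the prize — ruled out; weight (1/6)·0 = 0 each.
If it is under any of cups 2, 4, 5, and 6 (prior 1/6 each): the dealer picks exactly this set with probability 1/10 regardless, and none is the prize; weight (1/6)·(1/10) = 1/60 each.
The weights sum to 1/15.
So P(the pea under cup 2 | the dealer opened cup 1 and cup 3) = (1/60) / (1/15) = 1/4.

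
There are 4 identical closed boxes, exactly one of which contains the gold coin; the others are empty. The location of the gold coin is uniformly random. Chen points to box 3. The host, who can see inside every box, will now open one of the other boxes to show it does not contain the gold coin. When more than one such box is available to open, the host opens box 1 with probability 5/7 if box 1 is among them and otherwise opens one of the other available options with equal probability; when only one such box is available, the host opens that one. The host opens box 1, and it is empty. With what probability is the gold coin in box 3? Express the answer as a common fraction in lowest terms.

Consider each possible location of the gold coin in turn.
If it is in box 1 (prior 1/4): the host opened box 1, so this case is ruled out; weight (1/4)·0 = 0.
If it is in any of boxes 2, 3, and 4 (prior 1/4 each): box 1 is available, opened with probability 5/7; weight (1/4)·(5/7) = 5/28 each.
The weights sum to 15/28.
So P(the gold coin in box 3 | the host opened box 1) = (5/28) / (15/28) = 1/3.

1/3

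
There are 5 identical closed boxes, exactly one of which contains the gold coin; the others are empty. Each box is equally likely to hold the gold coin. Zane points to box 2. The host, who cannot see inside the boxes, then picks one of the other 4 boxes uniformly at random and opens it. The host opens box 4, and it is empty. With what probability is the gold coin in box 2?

1/4

Consider each possible location of the gold coin in turn.
If it is in any of boxes 1, 2, 3, and 5 (prior 1/5 each): the host picks box 4 with probability 1/4 regardless, and it is not the prize; weight (1/5)·(1/4) = 1/20 each.
If it is in box 4 (prior 1/5): the host opened box 4, so this case is ruled out; weight (1/5)·0 = 0.
The weights sum to 1/5.
So P(the gold coin in box 2 | the host opened box 4) = (1/20) / (1/5) = 1/4.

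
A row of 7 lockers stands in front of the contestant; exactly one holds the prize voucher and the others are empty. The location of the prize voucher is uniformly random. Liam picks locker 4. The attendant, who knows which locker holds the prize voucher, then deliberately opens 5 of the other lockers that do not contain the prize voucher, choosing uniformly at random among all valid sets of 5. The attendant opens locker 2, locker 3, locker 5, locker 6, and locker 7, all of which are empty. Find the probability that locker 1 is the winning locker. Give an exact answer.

Condition on the true location of the prize voucher.
If it is in locker 1 (prior 1/7): the attendant has no choice, probability 1; weight (1/7)·1 = 1/7.
If it is in any of lockers 2, 3, 5, 6, and 7 (prior 1/7 each): that locker was opened and seen not to hold the prize — ruled out; weight (1/7)·0 = 0 each.
If it is in locker 4 (prior 1/7): the attendant has 6 equally likely choices, so probability 1/6; weight (1/7)·(1/6) = 1/42.
The weights sum to 1/6.
So P(the prize voucher in locker 1 | the attendant opened locker 2, locker 3, locker 5, locker 6, and locker 7) = (1/7) / (1/6) = 6/7.

6/7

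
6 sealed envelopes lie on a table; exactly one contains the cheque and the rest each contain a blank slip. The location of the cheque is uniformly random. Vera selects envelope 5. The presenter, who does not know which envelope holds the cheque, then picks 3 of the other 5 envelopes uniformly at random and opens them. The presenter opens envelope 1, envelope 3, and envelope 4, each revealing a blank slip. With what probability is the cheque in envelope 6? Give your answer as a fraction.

Apply Bayes' rule, conditioning on where the cheque actually is.
If it is in any of envelopes 1, 3, and 4 (prior 1/6 each): that envelope was opened and seen not to hold the prize — ruled out; weight (1/6)·0 = 0 each.
If it is in any of envelopes 2, 5, and 6 (prior 1/6 each): the presenter picks exactly this set with probability 1/10 regardless, and none is the prize; weight (1/6)·(1/10) = 1/60 each.
The weights sum to 1/20.
So P(the cheque in envelope 6 | the presenter opened envelope 1, envelope 3, and envelope 4) = (1/60) / (1/20) = 1/3.

1/3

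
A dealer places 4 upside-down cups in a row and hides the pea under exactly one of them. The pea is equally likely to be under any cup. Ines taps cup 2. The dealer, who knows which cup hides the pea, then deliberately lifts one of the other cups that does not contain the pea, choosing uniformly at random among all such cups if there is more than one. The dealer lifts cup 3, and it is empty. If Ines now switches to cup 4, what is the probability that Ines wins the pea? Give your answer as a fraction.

3/8

Condition on the true location of the pea.
If it is under either of cups 1 and 4 (prior 1/4 each): the dealer has 2 equally likely choices, so probability 1/2; weight (1/4)·(1/2) = 1/8 each.
If it is under cup 2 (prior 1/4): the dealer has 3 equally likely choices, so probability 1/3; weight (1/4)·(1/3) = 1/12.
If it is under cup 3 (prior 1/4): the dealer opened cup 3, so this case is ruled out; weight (1/4)·0 = 0.
The weights sum to 1/3.
So P(the pea under cup 4 | the dealer opened cup 3) = (1/8) / (1/3) = 3/8.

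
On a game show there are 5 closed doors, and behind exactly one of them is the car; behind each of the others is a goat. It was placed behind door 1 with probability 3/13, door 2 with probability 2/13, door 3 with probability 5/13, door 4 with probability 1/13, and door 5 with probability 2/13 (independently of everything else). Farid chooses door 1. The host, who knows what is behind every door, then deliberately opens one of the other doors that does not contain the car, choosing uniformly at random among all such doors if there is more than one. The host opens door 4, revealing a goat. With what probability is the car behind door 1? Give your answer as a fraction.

Consider each possible location of the car in turn.
If it is behind door 1 (prior 3/13): the host has 4 equally likely choices, so probability 1/4; weight (3/13)·(1/4) = 3/52.
If it is behind either of doors 2 and 5 (prior 2/13 each): the host has 3 equally likely choices, so probability 1/3; weight (2/13)·(1/3) = 2/39 each.
If it is behind door 3 (prior 5/13): the host has 3 equally likely choices, so probability 1/3; weight (5/13)·(1/3) = 5/39.
If it is behind door 4 (prior 1/13): the host opened door 4, so this case is ruled out; weight (1/13)·0 = 0.
The weights sum to 15/52.
So P(the car behind door 1 | the host opened door 4) = (3/52) / (15/52) = 1/5.

1/5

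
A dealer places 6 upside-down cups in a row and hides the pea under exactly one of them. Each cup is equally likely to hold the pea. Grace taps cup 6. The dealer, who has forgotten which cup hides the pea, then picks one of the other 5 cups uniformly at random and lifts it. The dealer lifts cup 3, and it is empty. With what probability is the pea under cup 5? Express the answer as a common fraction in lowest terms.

1/5

Because the dealer chose which cup to lift without knowing where the pea is, the choice is independent of the prize location. Learning that cup 3 does not hold the pea simply rules out that one location and leaves the remaining 5 cups still equally likely by symmetry.
So P(the pea under cup 5) = 1/5.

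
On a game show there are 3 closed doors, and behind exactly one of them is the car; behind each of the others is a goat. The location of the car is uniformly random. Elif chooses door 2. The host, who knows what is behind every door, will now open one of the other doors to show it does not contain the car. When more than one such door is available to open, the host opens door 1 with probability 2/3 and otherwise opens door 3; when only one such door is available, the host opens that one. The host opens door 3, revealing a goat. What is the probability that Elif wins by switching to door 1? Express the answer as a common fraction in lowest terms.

Apply Bayes' rule, conditioning on where the car actually is.
If it is behind door 1 (prior 1/3): only door 3 is available, probability 1; weight (1/3)·1 = 1/3.
If it is behind door 2 (prior 1/3): door 1 is available but not opened, probability 1/3; weight (1/3)·(1/3) = 1/9.
If it is behind door 3 (prior 1/3): the host opened door 3, so this case is ruled out; weight (1/3)·0 = 0.
The weights sum to 4/9.
So P(the car behind door 1 | the host opened door 3) = (1/3) / (4/9) = 3/4.

3/4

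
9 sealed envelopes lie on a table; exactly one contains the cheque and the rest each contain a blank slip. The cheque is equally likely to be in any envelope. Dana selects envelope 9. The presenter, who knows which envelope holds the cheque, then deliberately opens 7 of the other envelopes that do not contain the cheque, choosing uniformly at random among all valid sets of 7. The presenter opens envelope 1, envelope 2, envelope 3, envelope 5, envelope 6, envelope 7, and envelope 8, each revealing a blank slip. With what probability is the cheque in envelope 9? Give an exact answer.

1/9

Condition on the true location of the cheque.
If it is in any of envelopes 1, 2, 3, 5, 6, 7, and 8 (prior 1/9 each): that envelope was opened and seen not to hold the prize — ruled out; weight (1/9)·0 = 0 each.
If it is in envelope 4 (prior 1/9): the presenter has no choice, probability 1; weight (1/9)·1 = 1/9.
If it is in envelope 9 (prior 1/9): the presenter has 8 equally likely choices, so probability 1/8; weight (1/9)·(1/8) = 1/72.
The weights sum to 1/8.
So P(the cheque in envelope 9 | the presenter opened envelope 1, envelope 2, envelope 3, envelope 5, envelope 6, envelope 7, and envelope 8) = (1/72) / (1/8) = 1/9.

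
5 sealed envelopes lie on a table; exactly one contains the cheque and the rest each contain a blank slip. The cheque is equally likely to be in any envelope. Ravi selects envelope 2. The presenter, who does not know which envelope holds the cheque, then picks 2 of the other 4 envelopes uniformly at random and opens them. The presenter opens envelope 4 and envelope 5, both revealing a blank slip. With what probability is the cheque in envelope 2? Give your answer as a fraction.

Because the presenter chose which envelopes to open without knowing where the cheque is, the choice is independent of the prize location. Learning that none of the 2 opened envelopes holds the cheque simply rules out those 2 locations and leaves the remaining 3 envelopes still equally likely by symmetry.
So P(the cheque in envelope 2) = 1/3.

1/3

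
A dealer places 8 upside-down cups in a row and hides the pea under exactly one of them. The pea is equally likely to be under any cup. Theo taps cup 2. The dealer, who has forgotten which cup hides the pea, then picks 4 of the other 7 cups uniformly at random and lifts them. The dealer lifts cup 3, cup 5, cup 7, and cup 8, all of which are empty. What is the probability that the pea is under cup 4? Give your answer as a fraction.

1/4

Condition on the true location of the pea.
If it is under any of cups 1, 2, 4, and 6 (prior 1/8 each): the dealer picks exactly this set with probability 1/35 regardless, and none is the prize; weight (1/8)·(1/35) = 1/280 each.
If it is under any of cups 3, 5, 7, and 8 (prior 1/8 each): that cup was opened and seen not to hold the prize — ruled out; weight (1/8)·0 = 0 each.
The weights sum to 1/70.
So P(the pea under cup 4 | the dealer opened cup 3, cup 5, cup 7, and cup 8) = (1/280) / (1/70) = 1/4.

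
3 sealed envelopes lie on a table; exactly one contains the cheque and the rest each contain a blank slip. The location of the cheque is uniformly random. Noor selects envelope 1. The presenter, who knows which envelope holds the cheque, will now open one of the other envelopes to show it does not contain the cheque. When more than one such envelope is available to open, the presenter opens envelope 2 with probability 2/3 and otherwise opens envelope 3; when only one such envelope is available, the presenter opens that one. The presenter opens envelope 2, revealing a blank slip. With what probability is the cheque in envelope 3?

Condition on the true location of the cheque.
If it is in envelope 1 (prior 1/3): envelope 2 is available, opened with probability 2/3; weight (1/3)·(2/3) = 2/9.
If it is in envelope 2 (prior 1/3): the presenter opened envelope 2, so this case is ruled out; weight (1/3)·0 = 0.
If it is in envelope 3 (prior 1/3): only envelope 2 is available, probability 1; weight (1/3)·1 = 1/3.
The weights sum to 5/9.
So P(the cheque in envelope 3 | the presenter opened envelope 2) = (1/3) / (5/9) = 3/5.

3/5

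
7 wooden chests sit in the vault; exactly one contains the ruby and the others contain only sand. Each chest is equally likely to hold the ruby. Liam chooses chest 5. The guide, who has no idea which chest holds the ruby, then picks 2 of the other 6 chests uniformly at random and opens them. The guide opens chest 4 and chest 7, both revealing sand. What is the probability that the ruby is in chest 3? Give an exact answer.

1/5

Condition on the true location of the ruby.
If it is in any of chests 1, 2, 3, 5, and 6 (prior 1/7 each): the guide picks exactly this set with probability 1/15 regardless, and none is the prize; weight (1/7)·(1/15) = 1/105 each.
If it is in either of chests 4 and 7 (prior 1/7 each): that chest was opened and seen not to hold the prize — ruled out; weight (1/7)·0 = 0 each.
The weights sum to 1/21.
So P(the ruby in chest 3 | the guide opened chest 4 and chest 7) = (1/105) / (1/21) = 1/5.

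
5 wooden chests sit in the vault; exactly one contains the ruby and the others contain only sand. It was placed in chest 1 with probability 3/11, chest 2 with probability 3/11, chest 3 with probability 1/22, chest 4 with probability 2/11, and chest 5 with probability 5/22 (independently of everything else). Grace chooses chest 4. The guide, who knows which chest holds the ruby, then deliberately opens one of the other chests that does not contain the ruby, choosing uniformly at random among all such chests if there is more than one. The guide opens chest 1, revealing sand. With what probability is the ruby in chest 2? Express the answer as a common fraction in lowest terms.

Apply Bayes' rule, conditioning on where the ruby actually is.
If it is in chest 1 (prior 3/11): the guide opened chest 1, so this case is ruled out; weight (3/11)·0 = 0.
If it is in chest 2 (prior 3/11): the guide has 3 equally likely choices, so probability 1/3; weight (3/11)·(1/3) = 1/11.
If it is in chest 3 (prior 1/22): the guide has 3 equally likely choices, so probability 1/3; weight (1/22)·(1/3) = 1/66.
If it is in chest 4 (prior 2/11): the guide has 4 equally likely choices, so probability 1/4; weight (2/11)·(1/4) = 1/22.
If it is in chest 5 (prior 5/22): the guide has 3 equally likely choices, so probability 1/3; weight (5/22)·(1/3) = 5/66.
The weights sum to 5/22.
So P(the ruby in chest 2 | the guide opened chest 1) = (1/11) / (5/22) = 2/5.

2/5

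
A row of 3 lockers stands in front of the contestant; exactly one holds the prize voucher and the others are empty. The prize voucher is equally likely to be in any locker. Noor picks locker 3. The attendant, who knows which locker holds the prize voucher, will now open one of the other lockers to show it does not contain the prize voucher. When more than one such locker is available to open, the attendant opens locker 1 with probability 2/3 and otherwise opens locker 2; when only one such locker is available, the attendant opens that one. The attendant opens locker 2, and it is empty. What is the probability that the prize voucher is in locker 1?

3/4

Consider each possible location of the prize voucher in turn.
If it is in locker 1 (prior 1/3): only locker 2 is available, probability 1; weight (1/3)·1 = 1/3.
If it is in locker 2 (prior 1/3): the attendant opened locker 2, so this case is ruled out; weight (1/3)·0 = 0.
If it is in locker 3 (prior 1/3): locker 1 is available but not opened, probability 1/3; weight (1/3)·(1/3) = 1/9.
The weights sum to 4/9.
So P(the prize voucher in locker 1 | the attendant opened locker 2) = (1/3) / (4/9) = 3/4.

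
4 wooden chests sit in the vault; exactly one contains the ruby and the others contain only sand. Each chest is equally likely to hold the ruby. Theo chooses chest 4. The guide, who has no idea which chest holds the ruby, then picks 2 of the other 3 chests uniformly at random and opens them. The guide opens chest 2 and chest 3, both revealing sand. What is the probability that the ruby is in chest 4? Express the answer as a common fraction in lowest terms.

Condition on the true location of the ruby.
If it is in either of chests 1 and 4 (prior 1/4 each): the guide picks exactly this set with probability 1/3 regardless, and none is the prize; weight (1/4)·(1/3) = 1/12 each.
If it is in either of chests 2 and 3 (prior 1/4 each): that chest was opened and seen not to hold the prize — ruled out; weight (1/4)·0 = 0 each.
The weights sum to 1/6.
So P(the ruby in chest 4 | the guide opened chest 2 and chest 3) = (1/12) / (1/6) = 1/2.

1/2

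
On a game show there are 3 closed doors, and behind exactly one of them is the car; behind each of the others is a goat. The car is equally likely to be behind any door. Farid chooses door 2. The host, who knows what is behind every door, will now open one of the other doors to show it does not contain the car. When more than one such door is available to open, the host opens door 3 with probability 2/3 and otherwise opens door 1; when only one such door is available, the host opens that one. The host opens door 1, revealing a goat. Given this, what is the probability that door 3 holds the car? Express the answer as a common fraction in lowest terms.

Consider each possible location of the car in turn.
If it is behind door 1 (prior 1/3): the host opened door 1, so this case is ruled out; weight (1/3)·0 = 0.
If it is behind door 2 (prior 1/3): door 3 is available but not opened, probability 1/3; weight (1/3)·(1/3) = 1/9.
If it is behind door 3 (prior 1/3): only door 1 is available, probability 1; weight (1/3)·1 = 1/3.
The weights sum to 4/9.
So P(the car behind door 3 | the host opened door 1) = (1/3) / (4/9) = 3/4.

3/4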